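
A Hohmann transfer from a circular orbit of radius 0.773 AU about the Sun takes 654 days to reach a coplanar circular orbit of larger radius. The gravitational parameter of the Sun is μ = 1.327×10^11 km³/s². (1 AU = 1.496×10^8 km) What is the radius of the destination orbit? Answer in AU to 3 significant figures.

r₂ = 3.91 AU

In km: r₁ = 0.773 × 1.496×10^8 = 1.156408×10^8 km.
Transfer time t = 654 days = 5.65056×10^7 s, and t = π√(a_t³/μ).
So a_t = (μ t²/π²)^(1/3) = (1.327×10^11 × (5.65056×10^7)² / π²)^(1/3) = 3.5015×10^8 km.
Since a_t = (r₁ + r₂)/2, r₂ = 2a_t − r₁ = 2×3.5015×10^8 − 1.156408×10^8 = 5.846592×10^8 km.
In AU: r₂ = 5.846592×10^8 / 1.496×10^8 = 3.91 AU.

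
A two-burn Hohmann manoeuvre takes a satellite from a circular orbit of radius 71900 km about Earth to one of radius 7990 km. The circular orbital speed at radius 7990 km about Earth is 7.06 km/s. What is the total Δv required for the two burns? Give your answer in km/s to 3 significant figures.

Δv = 3.71 km/s

From the circular-orbit relation v² = μ/r at r = 7990 km: μ = v²r = (7.06)² × 7990 = 3.98250×10^5 km³/s².
Transfer-ellipse semi-major axis a_t = (r₁ + r₂)/2 = (71900 + 7990)/2 = 39945 km.
Circular speed at r₁: v₁ = √(μ/r₁) = √(3.98250×10^5/71900) = 2.3535 km/s.
On the transfer ellipse at r₁, vis-viva gives v_a = √[μ(2/r₁ − 1/a_t)] = 1.0526 km/s.
First burn Δv₁ = |v_a − v₁| = 1.301 km/s.
Circular speed at r₂: v₂ = √(μ/r₂) = 7.060 km/s.
Transfer-orbit speed at r₂: v_p = √[μ(2/r₂ − 1/a_t)] = 9.472 km/s.
Second burn Δv₂ = |v₂ − v_p| = 2.412 km/s.
Total Δv = Δv₁ + Δv₂ = 3.713 km/s.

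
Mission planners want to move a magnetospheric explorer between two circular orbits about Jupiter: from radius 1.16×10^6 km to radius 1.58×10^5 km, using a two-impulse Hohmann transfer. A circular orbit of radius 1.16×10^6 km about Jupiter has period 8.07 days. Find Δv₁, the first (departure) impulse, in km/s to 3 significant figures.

From Kepler's third law T² = 4π²r³/μ at r = 1.16×10^6 km, T = 8.07 days = 8.07 × 86400 s = 6.97248×10^5 s: μ = 4π²r³/T² = 1.26753×10^8 km³/s².
The Hohmann ellipse has a_t = (r₁ + r₂)/2 = 6.590×10^5 km.
On the circular orbit at r = 1.160×10^6 km, v_c = √(μ/r) = 10.453 km/s.
Vis-viva on the transfer ellipse at r = 1.160×10^6 km gives v_t = √[μ(2/r − 1/a_t)] = 5.1184 km/s.
Δv₁ = |v_t − v_c| = |5.1184 − 10.453| = 5.335 km/s.

Δv₁ = 5.33 km/s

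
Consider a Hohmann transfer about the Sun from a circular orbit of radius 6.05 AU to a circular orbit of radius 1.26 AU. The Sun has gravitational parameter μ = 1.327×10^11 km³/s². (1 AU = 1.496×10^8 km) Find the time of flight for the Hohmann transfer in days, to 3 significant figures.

In km: r₁ = 6.05 × 1.496×10^8 = 9.0508×10^8 km; r₂ = 1.26 × 1.496×10^8 = 1.88496×10^8 km.
The Hohmann ellipse has a_t = (r₁ + r₂)/2 = 5.46788×10^8 km.
Transfer time t = π√(a_t³/μ) = π√((5.46788×10^8)³ / 1.327×10^11) = 1.103×10^8 s.
Converting: 1.103×10^8 s ÷ 86400 s/day = 1280 days.

t = 1280 days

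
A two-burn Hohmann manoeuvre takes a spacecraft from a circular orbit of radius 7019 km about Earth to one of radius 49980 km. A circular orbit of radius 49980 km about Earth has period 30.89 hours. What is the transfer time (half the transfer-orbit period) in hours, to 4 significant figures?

From Kepler's third law T² = 4π²r³/μ at r = 49980 km, T = 30.89 hours = 30.89 × 3600 s = 1.11204×10^5 s: μ = 4π²r³/T² = 3.98573×10^5 km³/s².
The Hohmann ellipse has a_t = (r₁ + r₂)/2 = 28499.5 km.
Half the transfer-orbit period gives t = π√(a_t³/μ) = 23940 s.
Converting: 23940 s ÷ 3600 s/hour = 6.650 hours.

t = 6.650 hours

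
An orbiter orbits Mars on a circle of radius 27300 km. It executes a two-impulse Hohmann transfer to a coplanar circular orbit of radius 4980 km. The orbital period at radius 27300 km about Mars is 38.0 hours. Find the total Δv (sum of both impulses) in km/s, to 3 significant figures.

Δv = 1.44 km/s

From Kepler's third law T² = 4π²r³/μ at r = 27300 km, T = 38.0 hours = 38.0 × 3600 s = 1.368×10^5 s: μ = 4π²r³/T² = 42921.6 km³/s².
Transfer-ellipse semi-major axis a_t = (r₁ + r₂)/2 = (27300 + 4980)/2 = 16140 km.
At r₁ the circular-orbit speed is v₁ = √(μ/r₁) = 1.2539 km/s.
Transfer-orbit speed at r₁ (v² = μ(2/r − 1/a)): v_a = √[μ(2/r₁ − 1/a_t)] = 0.69650 km/s.
First burn Δv₁ = |v_a − v₁| = 0.5574 km/s.
Circular speed at r₂: v₂ = √(μ/r₂) = 2.93578 km/s.
Transfer-orbit speed at r₂: v_p = √[μ(2/r₂ − 1/a_t)] = 3.81815 km/s.
Second burn Δv₂ = |v₂ − v_p| = 0.8824 km/s.
Δv = Δv₁ + Δv₂ = 0.5574 + 0.8824 = 1.440 km/s.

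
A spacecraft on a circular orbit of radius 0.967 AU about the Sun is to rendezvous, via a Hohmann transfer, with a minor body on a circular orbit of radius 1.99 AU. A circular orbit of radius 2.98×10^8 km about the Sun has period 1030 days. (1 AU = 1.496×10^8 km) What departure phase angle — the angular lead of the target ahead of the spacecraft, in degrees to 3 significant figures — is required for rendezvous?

From Kepler's third law T² = 4π²r³/μ at r = 2.98×10^8 km, T = 1030 days = 1030 × 86400 s = 8.8992×10^7 s: μ = 4π²r³/T² = 1.31919×10^11 km³/s².
In km: r₁ = 0.967 × 1.496×10^8 = 1.446632×10^8 km; r₂ = 1.99 × 1.496×10^8 = 2.97704×10^8 km.
The Hohmann ellipse has a_t = (r₁ + r₂)/2 = 2.211836×10^8 km.
The half-period of the transfer ellipse is t = π√(a_t³/μ) = 2.845×10^7 s.
The target's mean motion on its circular orbit is ω₂ = √(μ/r₂³) = 7.071×10^-8 rad/s.
Angle swept by the target during transfer: ω₂·t = 2.012 rad = 115.3°.
Arrival is 180° from departure on the ellipse, so φ = 180° − 115.3° = 64.7°.

φ = 64.7°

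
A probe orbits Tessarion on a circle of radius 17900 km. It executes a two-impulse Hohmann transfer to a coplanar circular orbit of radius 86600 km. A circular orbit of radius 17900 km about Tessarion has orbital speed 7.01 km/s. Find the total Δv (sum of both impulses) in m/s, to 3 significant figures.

From the circular-orbit relation v² = μ/r at r = 17900 km: μ = v²r = (7.01)² × 17900 = 8.79608×10^5 km³/s².
Semi-major axis of the transfer orbit: a_t = (17900 + 86600)/2 = 52250 km.
At r₁ the circular-orbit speed is v₁ = √(μ/r₁) = 7.0100 km/s.
Transfer-orbit speed at r₁ (vis-viva equation): v_p = √[μ(2/r₁ − 1/a_t)] = 9.0247 km/s.
First burn Δv₁ = |v_p − v₁| = 2.0147 km/s.
At r₂, v₂ = √(μ/r₂) = 3.1870 km/s.
Transfer-orbit speed at r₂: v_a = √[μ(2/r₂ − 1/a_t)] = 1.8654 km/s.
Second burn Δv₂ = |v₂ − v_a| = 1.3216 km/s.
Total Δv = Δv₁ + Δv₂ = 3.336 km/s.

Δv = 3340 m/s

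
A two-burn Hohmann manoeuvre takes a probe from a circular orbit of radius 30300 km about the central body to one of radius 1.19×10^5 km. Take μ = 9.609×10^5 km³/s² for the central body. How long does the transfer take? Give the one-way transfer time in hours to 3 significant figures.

t = 18.2 hours

Semi-major axis of the transfer orbit: a_t = (30300 + 1.190×10^5)/2 = 74650 km.
Half the transfer-orbit period gives t = π√(a_t³/μ) = 65370 s.
Converting: 65370 s ÷ 3600 s/hour = 18.2 hours.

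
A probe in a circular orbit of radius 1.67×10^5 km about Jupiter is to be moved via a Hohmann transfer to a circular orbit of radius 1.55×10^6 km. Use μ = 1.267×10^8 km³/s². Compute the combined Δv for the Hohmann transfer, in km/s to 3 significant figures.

Δv = 14.5 km/s

Semi-major axis of the transfer orbit: a_t = (1.670×10^5 + 1.550×10^6)/2 = 8.585×10^5 km.
At r₁ the circular-orbit speed is v₁ = √(μ/r₁) = 27.5442 km/s.
Transfer-orbit speed at r₁ (v² = μ(2/r − 1/a)): v_p = √[μ(2/r₁ − 1/a_t)] = 37.0106 km/s.
First burn Δv₁ = |v_p − v₁| = 9.466 km/s.
At r₂, v₂ = √(μ/r₂) = 9.04112 km/s.
Transfer-orbit speed at r₂: v_a = √[μ(2/r₂ − 1/a_t)] = 3.98759 km/s.
Second burn Δv₂ = |v₂ − v_a| = 5.054 km/s.
Total Δv = Δv₁ + Δv₂ = 14.52 km/s.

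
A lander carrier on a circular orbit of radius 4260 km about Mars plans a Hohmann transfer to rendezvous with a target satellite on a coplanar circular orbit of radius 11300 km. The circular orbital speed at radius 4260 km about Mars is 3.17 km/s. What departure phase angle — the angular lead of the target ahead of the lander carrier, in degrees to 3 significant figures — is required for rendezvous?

From the circular-orbit relation v² = μ/r at r = 4260 km: μ = v²r = (3.17)² × 4260 = 42808.3 km³/s².
Semi-major axis of the transfer orbit: a_t = (4260 + 11300)/2 = 7780 km.
The half-period of the transfer ellipse is t = π√(a_t³/μ) = 10420 s.
Target angular speed ω₂ = √(μ/r₂³) = 1.7224×10^-4 rad/s.
Angle swept by the target during transfer: ω₂·t = 1.795 rad = 102.8°.
Arrival is 180° from departure on the ellipse, so φ = 180° − 102.8° = 77.2°.

φ = 77.2°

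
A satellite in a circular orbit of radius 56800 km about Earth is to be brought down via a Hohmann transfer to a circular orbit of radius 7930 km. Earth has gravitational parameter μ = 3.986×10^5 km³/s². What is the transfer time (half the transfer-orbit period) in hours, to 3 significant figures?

t = 8.05 hours

Transfer-ellipse semi-major axis a_t = (r₁ + r₂)/2 = (56800 + 7930)/2 = 32365 km.
By Kepler's third law the transfer-orbit period is T = 2π√(a_t³/μ), so t = T/2 = 28970 s.
Converting: 28970 s ÷ 3600 s/hour = 8.05 hours.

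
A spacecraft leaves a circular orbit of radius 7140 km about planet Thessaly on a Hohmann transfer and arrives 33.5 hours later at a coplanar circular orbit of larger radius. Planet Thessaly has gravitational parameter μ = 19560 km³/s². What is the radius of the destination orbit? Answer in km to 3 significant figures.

Transfer time t = 33.5 hours = 1.206×10^5 s, and t = π√(a_t³/μ).
So a_t = (μ t²/π²)^(1/3) = (19560 × (1.206×10^5)² / π²)^(1/3) = 30661 km.
Since a_t = (r₁ + r₂)/2, r₂ = 2a_t − r₁ = 2×30661 − 7140 = 54182 km.

r₂ = 54200 km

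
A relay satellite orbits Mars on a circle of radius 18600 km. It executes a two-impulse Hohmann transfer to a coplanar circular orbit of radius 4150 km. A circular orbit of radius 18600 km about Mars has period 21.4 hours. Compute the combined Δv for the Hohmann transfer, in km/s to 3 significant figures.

Δv = 1.50 km/s

From Kepler's third law T² = 4π²r³/μ at r = 18600 km, T = 21.4 hours = 21.4 × 3600 s = 77040 s: μ = 4π²r³/T² = 42802.2 km³/s².
Semi-major axis of the transfer orbit: a_t = (18600 + 4150)/2 = 11375 km.
Circular speed at r₁: v₁ = √(μ/r₁) = √(42802.2/18600) = 1.517 km/s.
Transfer-orbit speed at r₁ (v² = μ(2/r − 1/a)): v_a = √[μ(2/r₁ − 1/a_t)] = 0.9163 km/s.
First burn Δv₁ = |v_a − v₁| = 0.6007 km/s.
Circular speed at r₂: v₂ = √(μ/r₂) = 3.2115 km/s.
Transfer-orbit speed at r₂: v_p = √[μ(2/r₂ − 1/a_t)] = 4.1067 km/s.
Second burn Δv₂ = |v₂ − v_p| = 0.8952 km/s.
Total Δv = Δv₁ + Δv₂ = 1.496 km/s.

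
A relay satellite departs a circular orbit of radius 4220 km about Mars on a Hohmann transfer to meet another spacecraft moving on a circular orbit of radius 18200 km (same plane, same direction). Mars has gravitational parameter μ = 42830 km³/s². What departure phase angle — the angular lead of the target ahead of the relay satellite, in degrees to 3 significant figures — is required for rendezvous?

The Hohmann ellipse has a_t = (r₁ + r₂)/2 = 11210 km.
Transfer time t = π√(a_t³/μ) = 18017 s.
The target's mean motion on its circular orbit is ω₂ = √(μ/r₂³) = 8.4288×10^-5 rad/s.
Angle swept by the target during transfer: ω₂·t = 1.5186 rad = 87.01°.
The relay satellite traverses 180° on the transfer ellipse, so the target must lead by 180° − 87.01° = 93.0°.

φ = 93.0°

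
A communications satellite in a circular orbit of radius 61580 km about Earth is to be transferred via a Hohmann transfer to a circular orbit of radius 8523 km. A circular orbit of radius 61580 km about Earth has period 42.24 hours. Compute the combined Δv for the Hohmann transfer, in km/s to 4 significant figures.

From Kepler's third law T² = 4π²r³/μ at r = 61580 km, T = 42.24 hours = 42.24 × 3600 s = 1.52064×10^5 s: μ = 4π²r³/T² = 3.98681×10^5 km³/s².
Transfer-ellipse semi-major axis a_t = (r₁ + r₂)/2 = (61580 + 8523)/2 = 35051.5 km.
Circular speed at r₁: v₁ = √(μ/r₁) = √(3.98681×10^5/61580) = 2.5444 km/s.
On the transfer ellipse at r₁, v² = μ(2/r − 1/a) gives v_a = √[μ(2/r₁ − 1/a_t)] = 1.2547 km/s.
First burn Δv₁ = |v_a − v₁| = 1.290 km/s.
At r₂, v₂ = √(μ/r₂) = 6.839 km/s.
Transfer-orbit speed at r₂: v_p = √[μ(2/r₂ − 1/a_t)] = 9.065 km/s.
Second burn Δv₂ = |v₂ − v_p| = 2.226 km/s.
Total Δv = Δv₁ + Δv₂ = 3.516 km/s.

Δv = 3.516 km/s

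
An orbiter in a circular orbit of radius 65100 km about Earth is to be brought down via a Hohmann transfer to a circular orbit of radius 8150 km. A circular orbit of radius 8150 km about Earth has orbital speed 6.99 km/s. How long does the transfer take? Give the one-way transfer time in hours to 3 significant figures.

t = 9.69 hours

From the circular-orbit relation v² = μ/r at r = 8150 km: μ = v²r = (6.99)² × 8150 = 3.98210×10^5 km³/s².
Transfer-ellipse semi-major axis a_t = (r₁ + r₂)/2 = (65100 + 8150)/2 = 36625 km.
Half the transfer-orbit period gives t = π√(a_t³/μ) = 34890 s.
Converting: 34890 s ÷ 3600 s/hour = 9.69 hours.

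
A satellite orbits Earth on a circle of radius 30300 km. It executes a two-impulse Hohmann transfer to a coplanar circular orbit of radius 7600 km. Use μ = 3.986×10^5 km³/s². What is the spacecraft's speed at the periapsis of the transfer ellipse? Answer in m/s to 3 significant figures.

v = 9160 m/s

Transfer-ellipse semi-major axis a_t = (r₁ + r₂)/2 = (30300 + 7600)/2 = 18950 km.
At periapsis, r = 7600 km.
Vis-viva: v = √[μ(2/r − 1/a_t)] = √[3.986×10^5 × (2/7600 − 1/18950)] = 9.158 km/s.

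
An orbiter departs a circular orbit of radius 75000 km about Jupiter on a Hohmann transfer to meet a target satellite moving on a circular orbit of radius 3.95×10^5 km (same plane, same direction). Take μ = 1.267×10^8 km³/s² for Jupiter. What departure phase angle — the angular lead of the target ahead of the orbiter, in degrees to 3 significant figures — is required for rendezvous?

φ = 97.4°

Transfer-ellipse semi-major axis a_t = (r₁ + r₂)/2 = (75000 + 3.950×10^5)/2 = 2.350×10^5 km.
The half-period of the transfer ellipse is t = π√(a_t³/μ) = 31795 s.
The target's mean motion on its circular orbit is ω₂ = √(μ/r₂³) = 4.5341×10^-5 rad/s.
Angle swept by the target during transfer: ω₂·t = 1.4416 rad = 82.60°.
Arrival is 180° from departure on the ellipse, so φ = 180° − 82.60° = 97.4°.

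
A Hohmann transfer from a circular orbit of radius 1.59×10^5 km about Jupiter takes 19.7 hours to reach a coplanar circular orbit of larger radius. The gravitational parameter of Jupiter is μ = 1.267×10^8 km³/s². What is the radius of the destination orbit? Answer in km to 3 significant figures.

r₂ = 6.43×10^5 km

Transfer time t = 19.7 hours = 70920 s, and t = π√(a_t³/μ).
So a_t = (μ t²/π²)^(1/3) = (1.267×10^8 × (70920)² / π²)^(1/3) = 4.0118×10^5 km.
Since a_t = (r₁ + r₂)/2, r₂ = 2a_t − r₁ = 2×4.0118×10^5 − 1.590×10^5 = 6.4336×10^5 km.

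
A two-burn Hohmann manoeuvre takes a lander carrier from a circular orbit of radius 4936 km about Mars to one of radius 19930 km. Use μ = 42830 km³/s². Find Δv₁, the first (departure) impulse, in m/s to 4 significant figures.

Semi-major axis of the transfer orbit: a_t = (4936 + 19930)/2 = 12433 km.
On the circular orbit at r = 4936 km, v_c = √(μ/r) = 2.9457 km/s.
Transfer-orbit speed at the same r (vis-viva, a = a_t): v_t = √[μ(2/r − 1/a_t)] = 3.7295 km/s.
Δv₁ = |v_t − v_c| = |3.7295 − 2.9457| = 0.7838 km/s.

Δv₁ = 783.8 m/s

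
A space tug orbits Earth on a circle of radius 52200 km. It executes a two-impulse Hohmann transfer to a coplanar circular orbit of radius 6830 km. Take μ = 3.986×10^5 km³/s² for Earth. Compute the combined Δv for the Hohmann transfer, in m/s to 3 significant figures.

Semi-major axis of the transfer orbit: a_t = (52200 + 6830)/2 = 29515 km.
At r₁ the circular-orbit speed is v₁ = √(μ/r₁) = 2.763 km/s.
On the transfer ellipse at r₁, v² = μ(2/r − 1/a) gives v_a = √[μ(2/r₁ − 1/a_t)] = 1.329 km/s.
First burn Δv₁ = |v_a − v₁| = 1.434 km/s.
Circular speed at r₂: v₂ = √(μ/r₂) = 7.6394 km/s.
Transfer-orbit speed at r₂: v_p = √[μ(2/r₂ − 1/a_t)] = 10.159 km/s.
Second burn Δv₂ = |v₂ − v_p| = 2.520 km/s.
Δv = Δv₁ + Δv₂ = 1.434 + 2.520 = 3.954 km/s.

Δv = 3950 m/s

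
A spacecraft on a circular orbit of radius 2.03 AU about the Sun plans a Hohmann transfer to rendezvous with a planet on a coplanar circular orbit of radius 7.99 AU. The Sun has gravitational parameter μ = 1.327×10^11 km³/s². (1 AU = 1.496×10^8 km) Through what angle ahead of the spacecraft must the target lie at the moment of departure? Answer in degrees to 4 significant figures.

In km: r₁ = 2.03 × 1.496×10^8 = 3.03688×10^8 km; r₂ = 7.99 × 1.496×10^8 = 1.195304×10^9 km.
The Hohmann ellipse has a_t = (r₁ + r₂)/2 = 7.49496×10^8 km.
Transfer time t = π√(a_t³/μ) = 1.76957×10^8 s.
The target's mean motion on its circular orbit is ω₂ = √(μ/r₂³) = 8.81491×10^-9 rad/s.
Angle swept by the target during transfer: ω₂·t = 1.55986 rad = 89.37°.
Arrival is 180° from departure on the ellipse, so φ = 180° − 89.37° = 90.63°.

φ = 90.63°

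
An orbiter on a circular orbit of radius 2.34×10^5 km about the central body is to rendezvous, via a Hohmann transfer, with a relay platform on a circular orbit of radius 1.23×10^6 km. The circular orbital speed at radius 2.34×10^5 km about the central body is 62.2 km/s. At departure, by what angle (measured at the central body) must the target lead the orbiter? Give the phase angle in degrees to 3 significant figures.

φ = 97.4°

From the circular-orbit relation v² = μ/r at r = 2.34×10^5 km: μ = v²r = (62.2)² × 2.34×10^5 = 9.05309×10^8 km³/s².
The Hohmann ellipse has a_t = (r₁ + r₂)/2 = 7.320×10^5 km.
The half-period of the transfer ellipse is t = π√(a_t³/μ) = 65391 s.
The target's mean motion on its circular orbit is ω₂ = √(μ/r₂³) = 2.2057×10^-5 rad/s.
Angle swept by the target during transfer: ω₂·t = 1.4423 rad = 82.64°.
The orbiter traverses 180° on the transfer ellipse, so the target must lead by 180° − 82.64° = 97.4°.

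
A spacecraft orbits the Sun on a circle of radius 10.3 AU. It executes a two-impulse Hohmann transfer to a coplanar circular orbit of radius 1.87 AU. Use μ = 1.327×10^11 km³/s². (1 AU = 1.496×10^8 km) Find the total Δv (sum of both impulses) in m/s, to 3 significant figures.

In km: r₁ = 10.3 × 1.496×10^8 = 1.54088×10^9 km; r₂ = 1.87 × 1.496×10^8 = 2.79752×10^8 km.
Semi-major axis of the transfer orbit: a_t = (1.54088×10^9 + 2.79752×10^8)/2 = 9.10316×10^8 km.
At r₁ the circular-orbit speed is v₁ = √(μ/r₁) = 9.280 km/s.
Transfer-orbit speed at r₁ (v² = μ(2/r − 1/a)): v_a = √[μ(2/r₁ − 1/a_t)] = 5.144 km/s.
First burn Δv₁ = |v_a − v₁| = 4.136 km/s.
At r₂, v₂ = √(μ/r₂) = 21.780 km/s.
Transfer-orbit speed at r₂: v_p = √[μ(2/r₂ − 1/a_t)] = 28.336 km/s.
Second burn Δv₂ = |v₂ − v_p| = 6.556 km/s.
Δv = Δv₁ + Δv₂ = 4.136 + 6.556 = 10.69 km/s.

Δv = 10700 m/s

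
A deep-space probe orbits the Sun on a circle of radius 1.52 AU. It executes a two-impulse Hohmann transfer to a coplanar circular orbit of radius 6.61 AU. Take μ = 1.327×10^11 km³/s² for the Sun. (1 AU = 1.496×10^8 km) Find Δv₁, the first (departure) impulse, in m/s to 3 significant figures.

Δv₁ = 6650 m/s

In km: r₁ = 1.52 × 1.496×10^8 = 2.27392×10^8 km; r₂ = 6.61 × 1.496×10^8 = 9.88856×10^8 km.
Semi-major axis of the transfer orbit: a_t = (2.27392×10^8 + 9.88856×10^8)/2 = 6.08124×10^8 km.
On the circular orbit at r = 2.27392×10^8 km, v_c = √(μ/r) = 24.157 km/s.
Vis-viva on the transfer ellipse at r = 2.27392×10^8 km gives v_t = √[μ(2/r − 1/a_t)] = 30.805 km/s.
Δv₁ = |v_t − v_c| = |30.805 − 24.157| = 6.648 km/s.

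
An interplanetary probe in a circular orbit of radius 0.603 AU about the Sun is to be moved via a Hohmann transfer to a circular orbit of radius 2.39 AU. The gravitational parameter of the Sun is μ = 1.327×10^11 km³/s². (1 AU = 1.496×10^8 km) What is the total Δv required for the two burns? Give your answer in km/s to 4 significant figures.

In km: r₁ = 0.603 × 1.496×10^8 = 9.02088×10^7 km; r₂ = 2.39 × 1.496×10^8 = 3.57544×10^8 km.
The Hohmann ellipse has a_t = (r₁ + r₂)/2 = 2.238764×10^8 km.
Circular speed at r₁: v₁ = √(μ/r₁) = √(1.327×10^11/9.02088×10^7) = 38.354 km/s.
On the transfer ellipse at r₁, v² = μ(2/r − 1/a) gives v_p = √[μ(2/r₁ − 1/a_t)] = 48.470 km/s.
First burn Δv₁ = |v_p − v₁| = 10.116 km/s.
Circular speed at r₂: v₂ = √(μ/r₂) = 19.2651 km/s.
Transfer-orbit speed at r₂: v_a = √[μ(2/r₂ − 1/a_t)] = 12.2290 km/s.
Second burn Δv₂ = |v₂ − v_a| = 7.0361 km/s.
Δv = Δv₁ + Δv₂ = 10.116 + 7.0361 = 17.15 km/s.

Δv = 17.15 km/s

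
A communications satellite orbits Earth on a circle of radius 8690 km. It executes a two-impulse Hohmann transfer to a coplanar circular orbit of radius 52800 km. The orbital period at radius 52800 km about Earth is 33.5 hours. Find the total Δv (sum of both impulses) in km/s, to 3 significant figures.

From Kepler's third law T² = 4π²r³/μ at r = 52800 km, T = 33.5 hours = 33.5 × 3600 s = 1.206×10^5 s: μ = 4π²r³/T² = 3.99546×10^5 km³/s².
Transfer-ellipse semi-major axis a_t = (r₁ + r₂)/2 = (8690 + 52800)/2 = 30745 km.
At r₁ the circular-orbit speed is v₁ = √(μ/r₁) = 6.78068 km/s.
On the transfer ellipse at r₁, v² = μ(2/r − 1/a) gives v_p = √[μ(2/r₁ − 1/a_t)] = 8.88594 km/s.
First burn Δv₁ = |v_p − v₁| = 2.1053 km/s.
At r₂, v₂ = √(μ/r₂) = 2.75085 km/s.
Transfer-orbit speed at r₂: v_a = √[μ(2/r₂ − 1/a_t)] = 1.46248 km/s.
Second burn Δv₂ = |v₂ − v_a| = 1.2884 km/s.
Total Δv = Δv₁ + Δv₂ = 3.394 km/s.

Δv = 3.39 km/s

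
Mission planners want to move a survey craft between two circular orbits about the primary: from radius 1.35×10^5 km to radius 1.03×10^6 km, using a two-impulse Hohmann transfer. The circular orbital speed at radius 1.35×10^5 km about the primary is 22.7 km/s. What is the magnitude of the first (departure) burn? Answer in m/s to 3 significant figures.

From the circular-orbit relation v² = μ/r at r = 1.35×10^5 km: μ = v²r = (22.7)² × 1.35×10^5 = 6.95642×10^7 km³/s².
The Hohmann ellipse has a_t = (r₁ + r₂)/2 = 5.825×10^5 km.
On the circular orbit at r = 1.350×10^5 km, v_c = √(μ/r) = 22.700 km/s.
Transfer-orbit speed at the same r (vis-viva, a = a_t): v_t = √[μ(2/r − 1/a_t)] = 30.185 km/s.
Δv₁ = |v_t − v_c| = |30.185 − 22.700| = 7.485 km/s.

Δv₁ = 7490 m/s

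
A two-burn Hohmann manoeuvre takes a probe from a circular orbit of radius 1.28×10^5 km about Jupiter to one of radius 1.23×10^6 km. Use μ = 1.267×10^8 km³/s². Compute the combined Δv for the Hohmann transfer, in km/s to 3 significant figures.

Transfer-ellipse semi-major axis a_t = (r₁ + r₂)/2 = (1.280×10^5 + 1.230×10^6)/2 = 6.790×10^5 km.
Circular speed at r₁: v₁ = √(μ/r₁) = √(1.267×10^8/1.280×10^5) = 31.462 km/s.
On the transfer ellipse at r₁, vis-viva gives v_p = √[μ(2/r₁ − 1/a_t)] = 42.345 km/s.
First burn Δv₁ = |v_p − v₁| = 10.883 km/s.
At r₂, v₂ = √(μ/r₂) = 10.1493 km/s.
Transfer-orbit speed at r₂: v_a = √[μ(2/r₂ − 1/a_t)] = 4.40662 km/s.
Second burn Δv₂ = |v₂ − v_a| = 5.7427 km/s.
Total Δv = Δv₁ + Δv₂ = 16.63 km/s.

Δv = 16.6 km/s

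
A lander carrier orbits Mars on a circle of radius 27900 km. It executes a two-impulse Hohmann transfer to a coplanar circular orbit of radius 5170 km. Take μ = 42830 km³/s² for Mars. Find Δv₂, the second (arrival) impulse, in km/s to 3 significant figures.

Semi-major axis of the transfer orbit: a_t = (27900 + 5170)/2 = 16535 km.
On the circular orbit at r = 5170 km, v_c = √(μ/r) = 2.8783 km/s.
Vis-viva on the transfer ellipse at r = 5170 km gives v_t = √[μ(2/r − 1/a_t)] = 3.7388 km/s.
Δv₂ = |v_t − v_c| = |3.7388 − 2.8783| = 0.8605 km/s.

Δv₂ = 0.861 km/s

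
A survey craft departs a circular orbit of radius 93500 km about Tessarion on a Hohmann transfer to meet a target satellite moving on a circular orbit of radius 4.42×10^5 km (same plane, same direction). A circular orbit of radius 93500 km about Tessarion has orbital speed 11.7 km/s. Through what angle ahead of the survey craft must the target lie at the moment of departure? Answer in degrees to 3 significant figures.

φ = 95.1°

From the circular-orbit relation v² = μ/r at r = 93500 km: μ = v²r = (11.7)² × 93500 = 1.27992×10^7 km³/s².
The Hohmann ellipse has a_t = (r₁ + r₂)/2 = 2.6775×10^5 km.
The half-period of the transfer ellipse is t = π√(a_t³/μ) = 1.2166×10^5 s.
The target's mean motion on its circular orbit is ω₂ = √(μ/r₂³) = 1.2175×10^-5 rad/s.
Angle swept by the target during transfer: ω₂·t = 1.4812 rad = 84.87°.
The survey craft traverses 180° on the transfer ellipse, so the target must lead by 180° − 84.87° = 95.1°.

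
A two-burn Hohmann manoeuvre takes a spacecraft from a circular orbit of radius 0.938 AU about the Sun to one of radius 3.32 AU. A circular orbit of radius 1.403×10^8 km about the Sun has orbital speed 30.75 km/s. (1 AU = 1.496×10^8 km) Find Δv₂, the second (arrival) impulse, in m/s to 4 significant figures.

From the circular-orbit relation v² = μ/r at r = 1.403×10^8 km: μ = v²r = (30.75)² × 1.403×10^8 = 1.32662×10^11 km³/s².
In km: r₁ = 0.938 × 1.496×10^8 = 1.403248×10^8 km; r₂ = 3.32 × 1.496×10^8 = 4.96672×10^8 km.
Transfer-ellipse semi-major axis a_t = (r₁ + r₂)/2 = (1.403248×10^8 + 4.96672×10^8)/2 = 3.184984×10^8 km.
Circular speed at r = 4.96672×10^8 km: v_c = √(μ/r) = 16.343 km/s.
Transfer-orbit speed at the same r (vis-viva, a = a_t): v_t = √[μ(2/r − 1/a_t)] = 10.848 km/s.
Δv₂ = |v_t − v_c| = |10.848 − 16.343| = 5.495 km/s.

Δv₂ = 5495 m/s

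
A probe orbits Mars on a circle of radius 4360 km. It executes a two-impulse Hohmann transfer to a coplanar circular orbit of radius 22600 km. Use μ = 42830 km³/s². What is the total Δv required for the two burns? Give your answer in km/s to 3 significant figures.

Semi-major axis of the transfer orbit: a_t = (4360 + 22600)/2 = 13480 km.
At r₁ the circular-orbit speed is v₁ = √(μ/r₁) = 3.134 km/s.
On the transfer ellipse at r₁, vis-viva gives v_p = √[μ(2/r₁ − 1/a_t)] = 4.058 km/s.
First burn Δv₁ = |v_p − v₁| = 0.9240 km/s.
At r₂, v₂ = √(μ/r₂) = 1.3766 km/s.
Transfer-orbit speed at r₂: v_a = √[μ(2/r₂ − 1/a_t)] = 0.78292 km/s.
Second burn Δv₂ = |v₂ − v_a| = 0.5937 km/s.
Δv = Δv₁ + Δv₂ = 0.9240 + 0.5937 = 1.518 km/s.

Δv = 1.52 km/s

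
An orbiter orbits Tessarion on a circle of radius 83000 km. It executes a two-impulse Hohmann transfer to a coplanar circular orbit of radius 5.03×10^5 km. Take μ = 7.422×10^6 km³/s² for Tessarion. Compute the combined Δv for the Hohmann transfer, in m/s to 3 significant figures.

Δv = 4730 m/s

Semi-major axis of the transfer orbit: a_t = (83000 + 5.030×10^5)/2 = 2.930×10^5 km.
Circular speed at r₁: v₁ = √(μ/r₁) = √(7.422×10^6/83000) = 9.456 km/s.
Transfer-orbit speed at r₁ (vis-viva equation): v_p = √[μ(2/r₁ − 1/a_t)] = 12.39 km/s.
First burn Δv₁ = |v_p − v₁| = 2.934 km/s.
Circular speed at r₂: v₂ = √(μ/r₂) = 3.841 km/s.
Transfer-orbit speed at r₂: v_a = √[μ(2/r₂ − 1/a_t)] = 2.044 km/s.
Second burn Δv₂ = |v₂ − v_a| = 1.797 km/s.
Total Δv = Δv₁ + Δv₂ = 4.731 km/s.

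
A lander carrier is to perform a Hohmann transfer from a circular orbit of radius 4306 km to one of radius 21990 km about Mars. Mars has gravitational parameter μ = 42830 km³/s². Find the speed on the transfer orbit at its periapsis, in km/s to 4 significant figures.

The Hohmann ellipse has a_t = (r₁ + r₂)/2 = 13148 km.
The periapsis of the transfer ellipse is at r = 4306 km.
Vis-viva: v = √[μ(2/r − 1/a_t)] = √[42830 × (2/4306 − 1/13148)] = 4.079 km/s.

v = 4.079 km/s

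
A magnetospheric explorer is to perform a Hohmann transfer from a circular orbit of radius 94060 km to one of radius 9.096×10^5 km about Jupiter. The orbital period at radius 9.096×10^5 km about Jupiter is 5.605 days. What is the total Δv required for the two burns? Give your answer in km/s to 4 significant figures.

From Kepler's third law T² = 4π²r³/μ at r = 9.096×10^5 km, T = 5.605 days = 5.605 × 86400 s = 4.84272×10^5 s: μ = 4π²r³/T² = 1.26687×10^8 km³/s².
Semi-major axis of the transfer orbit: a_t = (94060 + 9.096×10^5)/2 = 5.0183×10^5 km.
At r₁ the circular-orbit speed is v₁ = √(μ/r₁) = 36.70 km/s.
Transfer-orbit speed at r₁ (vis-viva equation): v_p = √[μ(2/r₁ − 1/a_t)] = 49.41 km/s.
First burn Δv₁ = |v_p − v₁| = 12.71 km/s.
Circular speed at r₂: v₂ = √(μ/r₂) = 11.8016 km/s.
Transfer-orbit speed at r₂: v_a = √[μ(2/r₂ − 1/a_t)] = 5.10934 km/s.
Second burn Δv₂ = |v₂ − v_a| = 6.692 km/s.
Total Δv = Δv₁ + Δv₂ = 19.40 km/s.

Δv = 19.40 km/s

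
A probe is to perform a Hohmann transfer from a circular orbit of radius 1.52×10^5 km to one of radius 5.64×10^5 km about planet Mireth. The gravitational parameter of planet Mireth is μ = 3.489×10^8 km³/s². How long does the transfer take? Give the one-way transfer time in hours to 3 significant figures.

t = 10.0 hours

Transfer-ellipse semi-major axis a_t = (r₁ + r₂)/2 = (1.520×10^5 + 5.640×10^5)/2 = 3.580×10^5 km.
Transfer time t = π√(a_t³/μ) = π√((3.580×10^5)³ / 3.489×10^8) = 36030 s.
Converting: 36030 s ÷ 3600 s/hour = 10.0 hours.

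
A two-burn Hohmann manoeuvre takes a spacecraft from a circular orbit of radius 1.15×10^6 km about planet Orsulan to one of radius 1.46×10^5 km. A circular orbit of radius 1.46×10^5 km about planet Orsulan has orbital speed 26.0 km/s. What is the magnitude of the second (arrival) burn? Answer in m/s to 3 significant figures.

Δv₂ = 8640 m/s

From the circular-orbit relation v² = μ/r at r = 1.46×10^5 km: μ = v²r = (26.0)² × 1.46×10^5 = 9.86960×10^7 km³/s².
The Hohmann ellipse has a_t = (r₁ + r₂)/2 = 6.480×10^5 km.
On the circular orbit at r = 1.460×10^5 km, v_c = √(μ/r) = 26.000 km/s.
Vis-viva on the transfer ellipse at r = 1.460×10^5 km gives v_t = √[μ(2/r − 1/a_t)] = 34.637 km/s.
Δv₂ = |v_t − v_c| = |34.637 − 26.000| = 8.637 km/s.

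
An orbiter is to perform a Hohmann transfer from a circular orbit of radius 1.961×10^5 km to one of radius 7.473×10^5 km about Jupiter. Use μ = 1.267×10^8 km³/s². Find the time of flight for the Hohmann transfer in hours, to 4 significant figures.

t = 25.12 hours

The Hohmann ellipse has a_t = (r₁ + r₂)/2 = 4.717×10^5 km.
Transfer time t = π√(a_t³/μ) = π√((4.717×10^5)³ / 1.267×10^8) = 90420 s.
Converting: 90420 s ÷ 3600 s/hour = 25.12 hours.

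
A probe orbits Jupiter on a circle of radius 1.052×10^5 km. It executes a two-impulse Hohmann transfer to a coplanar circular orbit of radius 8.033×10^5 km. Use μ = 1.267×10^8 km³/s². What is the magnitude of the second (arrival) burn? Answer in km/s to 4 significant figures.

Transfer-ellipse semi-major axis a_t = (r₁ + r₂)/2 = (1.052×10^5 + 8.033×10^5)/2 = 4.5425×10^5 km.
On the circular orbit at r = 8.033×10^5 km, v_c = √(μ/r) = 12.559 km/s.
Transfer-orbit speed at the same r (vis-viva, a = a_t): v_t = √[μ(2/r − 1/a_t)] = 6.0438 km/s.
Δv₂ = |v_t − v_c| = |6.0438 − 12.559| = 6.515 km/s.

Δv₂ = 6.515 km/s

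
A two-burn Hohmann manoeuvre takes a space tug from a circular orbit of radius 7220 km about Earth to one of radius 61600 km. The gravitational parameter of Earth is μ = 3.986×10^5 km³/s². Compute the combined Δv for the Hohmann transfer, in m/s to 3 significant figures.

Δv = 3890 m/s

Transfer-ellipse semi-major axis a_t = (r₁ + r₂)/2 = (7220 + 61600)/2 = 34410 km.
Circular speed at r₁: v₁ = √(μ/r₁) = √(3.986×10^5/7220) = 7.430 km/s.
On the transfer ellipse at r₁, v² = μ(2/r − 1/a) gives v_p = √[μ(2/r₁ − 1/a_t)] = 9.941 km/s.
First burn Δv₁ = |v_p − v₁| = 2.511 km/s.
At r₂, v₂ = √(μ/r₂) = 2.544 km/s.
Transfer-orbit speed at r₂: v_a = √[μ(2/r₂ − 1/a_t)] = 1.165 km/s.
Second burn Δv₂ = |v₂ − v_a| = 1.379 km/s.
Total Δv = Δv₁ + Δv₂ = 3.890 km/s.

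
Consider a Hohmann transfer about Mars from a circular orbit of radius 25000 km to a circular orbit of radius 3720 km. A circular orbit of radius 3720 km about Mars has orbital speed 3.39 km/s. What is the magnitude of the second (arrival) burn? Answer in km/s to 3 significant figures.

From the circular-orbit relation v² = μ/r at r = 3720 km: μ = v²r = (3.39)² × 3720 = 42750.6 km³/s².
Transfer-ellipse semi-major axis a_t = (r₁ + r₂)/2 = (25000 + 3720)/2 = 14360 km.
On the circular orbit at r = 3720 km, v_c = √(μ/r) = 3.390 km/s.
Vis-viva on the transfer ellipse at r = 3720 km gives v_t = √[μ(2/r − 1/a_t)] = 4.473 km/s.
Δv₂ = |v_t − v_c| = |4.473 − 3.390| = 1.083 km/s.

Δv₂ = 1.08 km/s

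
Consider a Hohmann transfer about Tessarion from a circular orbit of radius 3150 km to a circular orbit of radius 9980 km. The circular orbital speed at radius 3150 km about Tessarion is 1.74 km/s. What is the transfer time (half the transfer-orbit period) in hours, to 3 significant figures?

From the circular-orbit relation v² = μ/r at r = 3150 km: μ = v²r = (1.74)² × 3150 = 9536.94 km³/s².
The Hohmann ellipse has a_t = (r₁ + r₂)/2 = 6565 km.
Transfer time t = π√(a_t³/μ) = π√((6565)³ / 9536.94) = 17110 s.
Converting: 17110 s ÷ 3600 s/hour = 4.75 hours.

t = 4.75 hours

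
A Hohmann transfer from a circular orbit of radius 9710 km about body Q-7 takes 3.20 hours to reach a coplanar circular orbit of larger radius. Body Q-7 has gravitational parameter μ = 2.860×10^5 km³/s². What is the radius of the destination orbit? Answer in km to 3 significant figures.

r₂ = 21600 km

Transfer time t = 3.20 hours = 11520 s, and t = π√(a_t³/μ).
So a_t = (μ t²/π²)^(1/3) = (2.860×10^5 × (11520)² / π²)^(1/3) = 15667 km.
Since a_t = (r₁ + r₂)/2, r₂ = 2a_t − r₁ = 2×15667 − 9710 = 21624 km.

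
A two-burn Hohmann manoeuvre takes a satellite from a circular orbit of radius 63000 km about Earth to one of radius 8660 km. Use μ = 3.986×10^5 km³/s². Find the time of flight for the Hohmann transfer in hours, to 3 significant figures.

t = 9.37 hours

Semi-major axis of the transfer orbit: a_t = (63000 + 8660)/2 = 35830 km.
Half the transfer-orbit period gives t = π√(a_t³/μ) = 33748 s.
Converting: 33748 s ÷ 3600 s/hour = 9.37 hours.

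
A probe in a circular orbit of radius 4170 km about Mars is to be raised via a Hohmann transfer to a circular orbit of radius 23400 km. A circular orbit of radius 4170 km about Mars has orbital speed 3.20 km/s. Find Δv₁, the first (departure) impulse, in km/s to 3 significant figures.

Δv₁ = 0.969 km/s

From the circular-orbit relation v² = μ/r at r = 4170 km: μ = v²r = (3.20)² × 4170 = 42700.8 km³/s².
The Hohmann ellipse has a_t = (r₁ + r₂)/2 = 13785 km.
On the circular orbit at r = 4170 km, v_c = √(μ/r) = 3.2000 km/s.
Vis-viva on the transfer ellipse at r = 4170 km gives v_t = √[μ(2/r − 1/a_t)] = 4.1692 km/s.
Δv₁ = |v_t − v_c| = |4.1692 − 3.2000| = 0.9692 km/s.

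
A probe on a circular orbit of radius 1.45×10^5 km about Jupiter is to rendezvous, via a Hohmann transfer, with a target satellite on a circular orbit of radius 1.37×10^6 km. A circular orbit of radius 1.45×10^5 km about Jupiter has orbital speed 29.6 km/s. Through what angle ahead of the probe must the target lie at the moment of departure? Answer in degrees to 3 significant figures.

From the circular-orbit relation v² = μ/r at r = 1.45×10^5 km: μ = v²r = (29.6)² × 1.45×10^5 = 1.27043×10^8 km³/s².
Semi-major axis of the transfer orbit: a_t = (1.450×10^5 + 1.370×10^6)/2 = 7.575×10^5 km.
Transfer time t = π√(a_t³/μ) = 1.837588×10^5 s.
Target angular speed ω₂ = √(μ/r₂³) = 7.029021×10^-6 rad/s.
Angle swept by the target during transfer: ω₂·t = 1.29164 rad = 74.01°.
The probe traverses 180° on the transfer ellipse, so the target must lead by 180° − 74.01° = 106°.

φ = 106°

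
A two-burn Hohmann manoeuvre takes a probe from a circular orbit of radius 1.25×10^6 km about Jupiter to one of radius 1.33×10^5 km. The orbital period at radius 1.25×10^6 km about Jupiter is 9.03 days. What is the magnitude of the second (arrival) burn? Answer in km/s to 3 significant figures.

Δv₂ = 10.6 km/s

From Kepler's third law T² = 4π²r³/μ at r = 1.25×10^6 km, T = 9.03 days = 9.03 × 86400 s = 7.80192×10^5 s: μ = 4π²r³/T² = 1.26674×10^8 km³/s².
Semi-major axis of the transfer orbit: a_t = (1.250×10^6 + 1.330×10^5)/2 = 6.915×10^5 km.
On the circular orbit at r = 1.330×10^5 km, v_c = √(μ/r) = 30.86 km/s.
Transfer-orbit speed at the same r (vis-viva, a = a_t): v_t = √[μ(2/r − 1/a_t)] = 41.49 km/s.
Δv₂ = |v_t − v_c| = |41.49 − 30.86| = 10.63 km/s.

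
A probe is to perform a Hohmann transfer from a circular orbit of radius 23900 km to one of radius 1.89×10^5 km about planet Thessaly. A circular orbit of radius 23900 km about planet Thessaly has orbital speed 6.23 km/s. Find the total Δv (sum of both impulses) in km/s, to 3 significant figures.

From the circular-orbit relation v² = μ/r at r = 23900 km: μ = v²r = (6.23)² × 23900 = 9.27628×10^5 km³/s².
The Hohmann ellipse has a_t = (r₁ + r₂)/2 = 1.0645×10^5 km.
At r₁ the circular-orbit speed is v₁ = √(μ/r₁) = 6.230 km/s.
Transfer-orbit speed at r₁ (vis-viva equation): v_p = √[μ(2/r₁ − 1/a_t)] = 8.301 km/s.
First burn Δv₁ = |v_p − v₁| = 2.071 km/s.
At r₂, v₂ = √(μ/r₂) = 2.2154 km/s.
Transfer-orbit speed at r₂: v_a = √[μ(2/r₂ − 1/a_t)] = 1.0497 km/s.
Second burn Δv₂ = |v₂ − v_a| = 1.166 km/s.
Total Δv = Δv₁ + Δv₂ = 3.237 km/s.

Δv = 3.24 km/s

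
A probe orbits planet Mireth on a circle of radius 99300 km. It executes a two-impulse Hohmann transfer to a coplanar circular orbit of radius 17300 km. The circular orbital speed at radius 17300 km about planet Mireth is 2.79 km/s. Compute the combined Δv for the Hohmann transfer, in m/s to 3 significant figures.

From the circular-orbit relation v² = μ/r at r = 17300 km: μ = v²r = (2.79)² × 17300 = 1.34665×10^5 km³/s².
The Hohmann ellipse has a_t = (r₁ + r₂)/2 = 58300 km.
Circular speed at r₁: v₁ = √(μ/r₁) = √(1.34665×10^5/99300) = 1.16454 km/s.
Transfer-orbit speed at r₁ (v² = μ(2/r − 1/a)): v_a = √[μ(2/r₁ − 1/a_t)] = 0.634368 km/s.
First burn Δv₁ = |v_a − v₁| = 0.5302 km/s.
At r₂, v₂ = √(μ/r₂) = 2.7900 km/s.
Transfer-orbit speed at r₂: v_p = √[μ(2/r₂ − 1/a_t)] = 3.6412 km/s.
Second burn Δv₂ = |v₂ − v_p| = 0.8512 km/s.
Total Δv = Δv₁ + Δv₂ = 1.381 km/s.

Δv = 1380 m/s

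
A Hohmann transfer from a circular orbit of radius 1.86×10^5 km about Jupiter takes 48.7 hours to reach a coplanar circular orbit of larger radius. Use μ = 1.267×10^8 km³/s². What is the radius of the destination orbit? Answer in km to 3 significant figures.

r₂ = 1.28×10^6 km

Transfer time t = 48.7 hours = 1.7532×10^5 s, and t = π√(a_t³/μ).
So a_t = (μ t²/π²)^(1/3) = (1.267×10^8 × (1.7532×10^5)² / π²)^(1/3) = 7.3347×10^5 km.
Since a_t = (r₁ + r₂)/2, r₂ = 2a_t − r₁ = 2×7.3347×10^5 − 1.860×10^5 = 1.28094×10^6 km.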